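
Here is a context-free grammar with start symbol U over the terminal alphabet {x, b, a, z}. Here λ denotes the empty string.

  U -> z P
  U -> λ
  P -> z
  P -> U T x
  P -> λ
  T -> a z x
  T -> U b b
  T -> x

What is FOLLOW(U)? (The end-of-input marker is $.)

FIRST(U): from U->z P we get {z}; from U->λ we get {λ}. So FIRST(U) = {λ, z}.
FIRST(T): from T->a z x we get {a}; from T->U b b we get {b, z}; from T->x we get {x}. So FIRST(T) = {a, b, x, z}.
FIRST(P): from P->z we get {z}; from P->U T x we get {a, b, x, z}; from P->λ we get {λ}. So FIRST(P) = {λ, a, b, x, z}.
FOLLOW(U) includes $ since U is the start symbol.
FOLLOW(U): in P->U T x, U is followed by T x with FIRST {a, b, x, z}; in T->U b b, U is followed by b b with FIRST {b}. Thus FOLLOW(U) = {$, a, b, x, z}.
FOLLOW(P): in U->z P, the suffix after P is empty, so FOLLOW(P) ⊇ FOLLOW(U) = {$, a, b, x, z}. Thus FOLLOW(P) = {$, a, b, x, z}.
FOLLOW(T): in P->U T x, T is followed by x with FIRST {x}. Thus FOLLOW(T) = {x}.

{$, a, b, x, z}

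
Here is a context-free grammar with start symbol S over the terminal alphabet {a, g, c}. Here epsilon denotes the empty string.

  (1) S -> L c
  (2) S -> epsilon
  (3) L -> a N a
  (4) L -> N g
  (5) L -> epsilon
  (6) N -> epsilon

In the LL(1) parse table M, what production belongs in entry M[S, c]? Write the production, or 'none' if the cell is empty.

S -> L c

FIRST(N): from N->epsilon we get {epsilon}. So FIRST(N) = {epsilon}.
FIRST(L): from L->a N a we get {a}; from L->N g we get {g}; from L->epsilon we get {epsilon}. So FIRST(L) = {epsilon, a, g}.
FIRST(S): from S->L c we get {a, c, g}; from S->epsilon we get {epsilon}. So FIRST(S) = {epsilon, a, c, g}.
FOLLOW(S) includes $ since S is the start symbol.
FOLLOW(S): S appears on no right-hand side. Thus FOLLOW(S) = {$}.
For S -> L c: FIRST(L c) = {a, c, g}, so it goes in M[S, t] for t ∈ {a, c, g}.
For S -> epsilon: FIRST(epsilon) = {epsilon}, so it goes in M[S, t] for t ∈ {}; since epsilon ∈ FIRST, also for every t ∈ FOLLOW(S) = {$}.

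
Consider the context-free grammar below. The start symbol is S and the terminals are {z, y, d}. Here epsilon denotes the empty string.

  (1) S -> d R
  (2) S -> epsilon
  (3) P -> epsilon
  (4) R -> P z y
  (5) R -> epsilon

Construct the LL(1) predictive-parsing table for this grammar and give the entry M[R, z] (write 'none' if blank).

FIRST(S) = {epsilon, d}
FIRST(P) = {epsilon}
FIRST(R) = {epsilon, z}  (via P z y)
FOLLOW(S) includes $ since S is the start symbol.
FOLLOW(S): S appears on no right-hand side. Thus FOLLOW(S) = {$}.
FOLLOW(R): in S->d R, the suffix after R is empty, so FOLLOW(R) ⊇ FOLLOW(S) = {$}. Thus FOLLOW(R) = {$}.
For R -> P z y: FIRST(P z y) = {z}, so it goes in M[R, t] for t ∈ {z}.
For R -> epsilon: FIRST(epsilon) = {epsilon}, so it goes in M[R, t] for t ∈ {}; since epsilon ∈ FIRST, also for every t ∈ FOLLOW(R) = {$}.

R -> P z y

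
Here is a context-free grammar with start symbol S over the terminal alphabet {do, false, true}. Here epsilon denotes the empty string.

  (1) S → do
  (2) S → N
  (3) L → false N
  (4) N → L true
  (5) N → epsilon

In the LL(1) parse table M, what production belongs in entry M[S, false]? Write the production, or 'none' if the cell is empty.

S → N

FIRST(L) = {false}
FIRST(N) = {epsilon, false}  (via L true)
FIRST(S) = {epsilon, do, false}  (via N)
FOLLOW(S) includes $ since S is the start symbol.
FOLLOW(S): S appears on no right-hand side. Thus FOLLOW(S) = {$}.
For S → do: FIRST(do) = {do}, so it goes in M[S, t] for t ∈ {do}.
For S → N: FIRST(N) = {epsilon, false}, so it goes in M[S, t] for t ∈ {false}; since epsilon ∈ FIRST, also for every t ∈ FOLLOW(S) = {$}.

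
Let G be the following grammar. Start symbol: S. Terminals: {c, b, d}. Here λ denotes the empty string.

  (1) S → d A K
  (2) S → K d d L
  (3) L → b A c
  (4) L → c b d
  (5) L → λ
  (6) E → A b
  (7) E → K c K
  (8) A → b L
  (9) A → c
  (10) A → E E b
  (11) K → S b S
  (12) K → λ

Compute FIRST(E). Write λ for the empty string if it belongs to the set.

{b, c, d}

FIRST(L) = {λ, b, c}
FIRST(S) = {d}  (via K d d L)
FIRST(K) = {λ, d}  (via S b S)
FIRST(E) = {b, c, d}  (via A b, K c K)
FIRST(A) = {b, c, d}  (via E E b)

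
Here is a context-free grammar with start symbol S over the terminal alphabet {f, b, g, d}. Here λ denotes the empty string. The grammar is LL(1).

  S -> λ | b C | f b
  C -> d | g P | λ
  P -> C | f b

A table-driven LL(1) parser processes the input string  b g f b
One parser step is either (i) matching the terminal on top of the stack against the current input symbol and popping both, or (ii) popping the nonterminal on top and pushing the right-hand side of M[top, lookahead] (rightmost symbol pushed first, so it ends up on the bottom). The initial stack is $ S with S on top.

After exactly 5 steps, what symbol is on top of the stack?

step 1: stack=$ S  input=b g f b $  — expand S -> b C
step 2: stack=$ C b  input=b g f b $  — match b
step 3: stack=$ C  input=g f b $  — expand C -> g P
step 4: stack=$ P g  input=g f b $  — match g
step 5: stack=$ P  input=f b $  — expand P -> f b
Stack after step 5: $ b f (top = f).

f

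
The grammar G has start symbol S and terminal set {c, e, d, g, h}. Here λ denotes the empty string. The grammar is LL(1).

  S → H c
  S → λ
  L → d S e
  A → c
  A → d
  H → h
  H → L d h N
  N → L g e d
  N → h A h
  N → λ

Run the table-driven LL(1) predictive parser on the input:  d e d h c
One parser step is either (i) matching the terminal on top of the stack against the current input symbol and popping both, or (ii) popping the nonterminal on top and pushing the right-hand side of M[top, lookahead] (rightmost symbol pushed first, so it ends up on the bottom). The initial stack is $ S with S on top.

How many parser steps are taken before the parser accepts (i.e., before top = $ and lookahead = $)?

10

      Stack            Input        Action
   1  $ S              d e d h c $  expand S → H c
   2  $ c H            d e d h c $  expand H → L d h N
   3  $ c N h d L      d e d h c $  expand L → d S e
   4  $ c N h d e S d  d e d h c $  match d
   5  $ c N h d e S    e d h c $    expand S → λ
   6  $ c N h d e      e d h c $    match e
   7  $ c N h d        d h c $      match d
   8  $ c N h          h c $        match h
   9  $ c N            c $          expand N → λ
  10  $ c              c $          match c
Accept reached after 10 steps.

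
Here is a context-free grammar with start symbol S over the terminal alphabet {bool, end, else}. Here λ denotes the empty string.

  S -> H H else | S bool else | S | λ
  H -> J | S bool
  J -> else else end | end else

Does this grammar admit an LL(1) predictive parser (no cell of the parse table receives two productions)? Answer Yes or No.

FIRST(S) = {λ, bool, else, end}
FIRST(H) = {bool, else, end}
FIRST(J) = {else, end}
FOLLOW(S) = {$, bool}
FOLLOW(H) = {bool, else, end}
FOLLOW(J) = {bool, else, end}
Cell M[H, else] receives both H -> J and H -> S bool — the grammar is not LL(1).

No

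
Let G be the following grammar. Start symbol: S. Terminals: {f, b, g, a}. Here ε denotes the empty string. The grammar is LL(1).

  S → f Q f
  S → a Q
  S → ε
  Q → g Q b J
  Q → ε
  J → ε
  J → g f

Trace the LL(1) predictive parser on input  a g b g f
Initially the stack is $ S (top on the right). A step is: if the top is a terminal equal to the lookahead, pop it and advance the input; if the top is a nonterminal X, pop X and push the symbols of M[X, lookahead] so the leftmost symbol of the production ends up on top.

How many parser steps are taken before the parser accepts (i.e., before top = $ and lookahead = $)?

9

     Stack      Input        Action
  1  $ S        a g b g f $  expand S → a Q
  2  $ Q a      a g b g f $  match a
  3  $ Q        g b g f $    expand Q → g Q b J
  4  $ J b Q g  g b g f $    match g
  5  $ J b Q    b g f $      expand Q → ε
  6  $ J b      b g f $      match b
  7  $ J        g f $        expand J → g f
  8  $ f g      g f $        match g
  9  $ f        f $          match f
Accept reached after 9 steps.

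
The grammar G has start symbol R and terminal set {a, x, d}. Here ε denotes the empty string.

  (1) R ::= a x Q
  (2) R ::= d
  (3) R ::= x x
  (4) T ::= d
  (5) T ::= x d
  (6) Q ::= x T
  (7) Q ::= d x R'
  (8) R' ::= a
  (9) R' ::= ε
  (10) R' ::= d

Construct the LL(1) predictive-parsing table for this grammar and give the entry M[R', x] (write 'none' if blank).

FIRST(R) = {a, d, x}
FIRST(T) = {d, x}
FIRST(Q) = {d, x}
FIRST(R') = {ε, a, d}
FOLLOW(R) includes $ since R is the start symbol.
FOLLOW(Q): in R::=a x Q, the suffix after Q is empty, so FOLLOW(Q) ⊇ FOLLOW(R) = {$}. Thus FOLLOW(Q) = {$}.
FOLLOW(R'): in Q::=d x R', the suffix after R' is empty, so FOLLOW(R') ⊇ FOLLOW(Q) = {$}. Thus FOLLOW(R') = {$}.
For R' ::= a: FIRST(a) = {a}, so it goes in M[R', t] for t ∈ {a}.
For R' ::= ε: FIRST(ε) = {ε}, so it goes in M[R', t] for t ∈ {}; since ε ∈ FIRST, also for every t ∈ FOLLOW(R') = {$}.
For R' ::= d: FIRST(d) = {d}, so it goes in M[R', t] for t ∈ {d}.
None of these place a production in M[R', x].

none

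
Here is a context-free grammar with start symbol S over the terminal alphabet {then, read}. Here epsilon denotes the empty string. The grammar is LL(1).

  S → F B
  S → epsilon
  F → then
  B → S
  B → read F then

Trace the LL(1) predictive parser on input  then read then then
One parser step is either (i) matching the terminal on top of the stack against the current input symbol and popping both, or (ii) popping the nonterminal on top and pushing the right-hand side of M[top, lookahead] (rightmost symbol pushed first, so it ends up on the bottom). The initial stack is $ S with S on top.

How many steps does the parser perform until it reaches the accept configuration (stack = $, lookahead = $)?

8

step 1: stack=$ S  input=then read then then $  — expand S → F B
step 2: stack=$ B F  input=then read then then $  — expand F → then
step 3: stack=$ B then  input=then read then then $  — match then
step 4: stack=$ B  input=read then then $  — expand B → read F then
step 5: stack=$ then F read  input=read then then $  — match read
step 6: stack=$ then F  input=then then $  — expand F → then
step 7: stack=$ then then  input=then then $  — match then
step 8: stack=$ then  input=then $  — match then
Accept reached after 8 steps.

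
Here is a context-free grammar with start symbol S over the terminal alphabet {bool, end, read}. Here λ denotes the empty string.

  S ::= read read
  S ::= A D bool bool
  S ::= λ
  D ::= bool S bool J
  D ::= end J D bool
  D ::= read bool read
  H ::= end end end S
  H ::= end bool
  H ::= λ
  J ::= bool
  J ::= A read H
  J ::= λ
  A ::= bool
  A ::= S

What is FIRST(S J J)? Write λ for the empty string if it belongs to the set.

{λ, bool, end, read}

FIRST(D): from D::=bool S bool J we get {bool}; from D::=end J D bool we get {end}; from D::=read bool read we get {read}. So FIRST(D) = {bool, end, read}.
FIRST(H): from H::=end end end S we get {end}; from H::=end bool we get {end}; from H::=λ we get {λ}. So FIRST(H) = {λ, end}.
FIRST(S): from S::=read read we get {read}; from S::=A D bool bool we get {bool, end, read}; from S::=λ we get {λ}. So FIRST(S) = {λ, bool, end, read}.
FIRST(A): from A::=bool we get {bool}; from A::=S we get {λ, bool, end, read}. So FIRST(A) = {λ, bool, end, read}.
FIRST(J): from J::=bool we get {bool}; from J::=A read H we get {bool, end, read}; from J::=λ we get {λ}. So FIRST(J) = {λ, bool, end, read}.
FIRST(S J J): take FIRST of each symbol in turn, carrying on past any symbol whose FIRST contains λ; result {λ, bool, end, read}.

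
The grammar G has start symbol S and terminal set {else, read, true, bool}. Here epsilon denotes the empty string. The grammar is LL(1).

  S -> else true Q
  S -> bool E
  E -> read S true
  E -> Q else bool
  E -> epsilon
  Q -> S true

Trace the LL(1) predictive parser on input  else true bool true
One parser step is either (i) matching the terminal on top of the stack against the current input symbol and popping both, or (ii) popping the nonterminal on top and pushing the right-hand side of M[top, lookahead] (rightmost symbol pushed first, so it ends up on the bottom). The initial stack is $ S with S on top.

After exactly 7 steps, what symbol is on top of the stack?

true

step 1: stack=$ S  input=else true bool true $  — expand S -> else true Q
step 2: stack=$ Q true else  input=else true bool true $  — match else
step 3: stack=$ Q true  input=true bool true $  — match true
step 4: stack=$ Q  input=bool true $  — expand Q -> S true
step 5: stack=$ true S  input=bool true $  — expand S -> bool E
step 6: stack=$ true E bool  input=bool true $  — match bool
step 7: stack=$ true E  input=true $  — expand E -> epsilon
Stack after step 7: $ true (top = true).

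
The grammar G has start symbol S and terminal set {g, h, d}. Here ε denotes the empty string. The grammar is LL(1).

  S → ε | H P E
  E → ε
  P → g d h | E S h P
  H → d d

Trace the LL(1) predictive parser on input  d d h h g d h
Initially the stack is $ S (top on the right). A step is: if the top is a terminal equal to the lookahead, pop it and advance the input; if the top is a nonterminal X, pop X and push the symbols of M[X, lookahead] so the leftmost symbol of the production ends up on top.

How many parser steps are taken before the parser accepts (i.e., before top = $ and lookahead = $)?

      Stack        Input            Action
   1  $ S          d d h h g d h $  expand S → H P E
   2  $ E P H      d d h h g d h $  expand H → d d
   3  $ E P d d    d d h h g d h $  match d
   4  $ E P d      d h h g d h $    match d
   5  $ E P        h h g d h $      expand P → E S h P
   6  $ E P h S E  h h g d h $      expand E → ε
   7  $ E P h S    h h g d h $      expand S → ε
   8  $ E P h      h h g d h $      match h
   9  $ E P        h g d h $        expand P → E S h P
  10  $ E P h S E  h g d h $        expand E → ε
  11  $ E P h S    h g d h $        expand S → ε
  12  $ E P h      h g d h $        match h
  13  $ E P        g d h $          expand P → g d h
  14  $ E h d g    g d h $          match g
  15  $ E h d      d h $            match d
  16  $ E h        h $              match h
  17  $ E          $                expand E → ε
Accept reached after 17 steps.

17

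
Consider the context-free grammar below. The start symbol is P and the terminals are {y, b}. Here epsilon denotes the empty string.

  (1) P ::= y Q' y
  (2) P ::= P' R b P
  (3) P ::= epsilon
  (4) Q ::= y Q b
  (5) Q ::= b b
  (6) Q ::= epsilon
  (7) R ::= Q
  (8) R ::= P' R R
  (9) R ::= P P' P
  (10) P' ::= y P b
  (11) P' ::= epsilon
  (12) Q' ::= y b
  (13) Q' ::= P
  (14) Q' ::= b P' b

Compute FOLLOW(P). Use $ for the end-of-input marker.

{$, b, y}

FIRST(Q): from Q::=y Q b we get {y}; from Q::=b b we get {b}; from Q::=epsilon we get {epsilon}. So FIRST(Q) = {epsilon, b, y}.
FIRST(P'): from P'::=y P b we get {y}; from P'::=epsilon we get {epsilon}. So FIRST(P') = {epsilon, y}.
FIRST(P): from P::=y Q' y we get {y}; from P::=P' R b P we get {b, y}; from P::=epsilon we get {epsilon}. So FIRST(P) = {epsilon, b, y}.
FIRST(R): from R::=Q we get {epsilon, b, y}; from R::=P' R R we get {epsilon, b, y}; from R::=P P' P we get {epsilon, b, y}. So FIRST(R) = {epsilon, b, y}.
FIRST(Q'): from Q'::=y b we get {y}; from Q'::=P we get {epsilon, b, y}; from Q'::=b P' b we get {b}. So FIRST(Q') = {epsilon, b, y}.
FOLLOW(P) includes $ since P is the start symbol.
FOLLOW(R): in P::=P' R b P, R is followed by b P with FIRST {b}; in R::=P' R R (occurrence 1), R is followed by R with FIRST {epsilon, b, y}; in R::=P' R R (occurrence 1), the suffix after R is nullable (adds nothing new); in R::=P' R R (occurrence 2), the suffix after R is empty (adds nothing new). Thus FOLLOW(R) = {b, y}.
FOLLOW(Q): in Q::=y Q b, Q is followed by b with FIRST {b}; in R::=Q, the suffix after Q is empty, so FOLLOW(Q) ⊇ FOLLOW(R) = {b, y}. Thus FOLLOW(Q) = {b, y}.
FOLLOW(P'): in P::=P' R b P, P' is followed by R b P with FIRST {b, y}; in R::=P' R R, P' is followed by R R with FIRST {epsilon, b, y}; in R::=P' R R, the suffix after P' is nullable, so FOLLOW(P') ⊇ FOLLOW(R) = {b, y}; in R::=P P' P, P' is followed by P with FIRST {epsilon, b, y}; in R::=P P' P, the suffix after P' is nullable, so FOLLOW(P') ⊇ FOLLOW(R) = {b, y}; in Q'::=b P' b, P' is followed by b with FIRST {b}. Thus FOLLOW(P') = {b, y}.
FOLLOW(Q'): in P::=y Q' y, Q' is followed by y with FIRST {y}. Thus FOLLOW(Q') = {y}.
FOLLOW(P): in P::=P' R b P, the suffix after P is empty (adds nothing new); in R::=P P' P (occurrence 1), P is followed by P' P with FIRST {epsilon, b, y}; in R::=P P' P (occurrence 1), the suffix after P is nullable, so FOLLOW(P) ⊇ FOLLOW(R) = {b, y}; in R::=P P' P (occurrence 2), the suffix after P is empty, so FOLLOW(P) ⊇ FOLLOW(R) = {b, y}; in P'::=y P b, P is followed by b with FIRST {b}; in Q'::=P, the suffix after P is empty, so FOLLOW(P) ⊇ FOLLOW(Q') = {y}. Thus FOLLOW(P) = {$, b, y}.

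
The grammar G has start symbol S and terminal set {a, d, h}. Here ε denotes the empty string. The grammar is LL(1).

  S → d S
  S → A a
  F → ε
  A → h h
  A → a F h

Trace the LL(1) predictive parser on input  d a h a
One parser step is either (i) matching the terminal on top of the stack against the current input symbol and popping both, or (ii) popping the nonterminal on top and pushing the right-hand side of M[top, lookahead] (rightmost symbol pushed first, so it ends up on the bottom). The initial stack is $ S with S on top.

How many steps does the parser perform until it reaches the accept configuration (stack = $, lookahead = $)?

step 1: stack=$ S  input=d a h a $  — expand S → d S
step 2: stack=$ S d  input=d a h a $  — match d
step 3: stack=$ S  input=a h a $  — expand S → A a
step 4: stack=$ a A  input=a h a $  — expand A → a F h
step 5: stack=$ a h F a  input=a h a $  — match a
step 6: stack=$ a h F  input=h a $  — expand F → ε
step 7: stack=$ a h  input=h a $  — match h
step 8: stack=$ a  input=a $  — match a
Accept reached after 8 steps.

8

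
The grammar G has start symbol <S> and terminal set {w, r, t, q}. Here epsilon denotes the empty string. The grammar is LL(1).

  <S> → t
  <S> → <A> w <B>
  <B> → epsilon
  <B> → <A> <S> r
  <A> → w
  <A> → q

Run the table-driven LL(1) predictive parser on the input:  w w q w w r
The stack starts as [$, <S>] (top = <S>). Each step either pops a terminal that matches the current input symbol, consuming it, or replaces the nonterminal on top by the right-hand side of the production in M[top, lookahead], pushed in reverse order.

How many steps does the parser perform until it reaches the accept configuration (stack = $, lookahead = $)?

13

step 1: stack=$ <S>  input=w w q w w r $  — expand <S> → <A> w <B>
step 2: stack=$ <B> w <A>  input=w w q w w r $  — expand <A> → w
step 3: stack=$ <B> w w  input=w w q w w r $  — match w
step 4: stack=$ <B> w  input=w q w w r $  — match w
step 5: stack=$ <B>  input=q w w r $  — expand <B> → <A> <S> r
step 6: stack=$ r <S> <A>  input=q w w r $  — expand <A> → q
step 7: stack=$ r <S> q  input=q w w r $  — match q
step 8: stack=$ r <S>  input=w w r $  — expand <S> → <A> w <B>
step 9: stack=$ r <B> w <A>  input=w w r $  — expand <A> → w
step 10: stack=$ r <B> w w  input=w w r $  — match w
step 11: stack=$ r <B> w  input=w r $  — match w
step 12: stack=$ r <B>  input=r $  — expand <B> → epsilon
step 13: stack=$ r  input=r $  — match r
Accept reached after 13 steps.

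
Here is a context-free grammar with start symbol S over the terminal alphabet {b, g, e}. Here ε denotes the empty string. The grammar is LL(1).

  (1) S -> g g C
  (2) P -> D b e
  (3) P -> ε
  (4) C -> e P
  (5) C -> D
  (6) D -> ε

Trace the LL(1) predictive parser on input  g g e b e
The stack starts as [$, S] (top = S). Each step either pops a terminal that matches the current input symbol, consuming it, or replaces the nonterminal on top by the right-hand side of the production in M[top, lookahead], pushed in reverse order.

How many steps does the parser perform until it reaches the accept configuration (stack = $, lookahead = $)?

9

     Stack    Input        Action
  1  $ S      g g e b e $  expand S -> g g C
  2  $ C g g  g g e b e $  match g
  3  $ C g    g e b e $    match g
  4  $ C      e b e $      expand C -> e P
  5  $ P e    e b e $      match e
  6  $ P      b e $        expand P -> D b e
  7  $ e b D  b e $        expand D -> ε
  8  $ e b    b e $        match b
  9  $ e      e $          match e
Accept reached after 9 steps.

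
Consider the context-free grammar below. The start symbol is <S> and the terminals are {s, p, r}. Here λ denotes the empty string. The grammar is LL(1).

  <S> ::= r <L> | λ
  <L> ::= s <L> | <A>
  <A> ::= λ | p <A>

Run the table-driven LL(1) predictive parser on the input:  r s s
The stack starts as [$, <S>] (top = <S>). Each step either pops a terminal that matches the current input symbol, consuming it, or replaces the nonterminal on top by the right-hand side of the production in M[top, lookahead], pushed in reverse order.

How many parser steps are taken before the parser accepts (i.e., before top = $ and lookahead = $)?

8

     Stack    Input    Action
  1  $ <S>    r s s $  expand <S> ::= r <L>
  2  $ <L> r  r s s $  match r
  3  $ <L>    s s $    expand <L> ::= s <L>
  4  $ <L> s  s s $    match s
  5  $ <L>    s $      expand <L> ::= s <L>
  6  $ <L> s  s $      match s
  7  $ <L>    $        expand <L> ::= <A>
  8  $ <A>    $        expand <A> ::= λ
Accept reached after 8 steps.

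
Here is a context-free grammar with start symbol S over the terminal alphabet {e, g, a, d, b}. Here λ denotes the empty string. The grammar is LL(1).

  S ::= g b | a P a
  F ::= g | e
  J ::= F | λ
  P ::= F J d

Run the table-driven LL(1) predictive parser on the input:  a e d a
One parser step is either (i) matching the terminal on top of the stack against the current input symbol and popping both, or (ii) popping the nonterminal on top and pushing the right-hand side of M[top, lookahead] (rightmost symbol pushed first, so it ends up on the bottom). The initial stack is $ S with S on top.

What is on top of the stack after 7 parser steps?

step 1: stack=$ S  input=a e d a $  — expand S ::= a P a
step 2: stack=$ a P a  input=a e d a $  — match a
step 3: stack=$ a P  input=e d a $  — expand P ::= F J d
step 4: stack=$ a d J F  input=e d a $  — expand F ::= e
step 5: stack=$ a d J e  input=e d a $  — match e
step 6: stack=$ a d J  input=d a $  — expand J ::= λ
step 7: stack=$ a d  input=d a $  — match d
Stack after step 7: $ a (top = a).

a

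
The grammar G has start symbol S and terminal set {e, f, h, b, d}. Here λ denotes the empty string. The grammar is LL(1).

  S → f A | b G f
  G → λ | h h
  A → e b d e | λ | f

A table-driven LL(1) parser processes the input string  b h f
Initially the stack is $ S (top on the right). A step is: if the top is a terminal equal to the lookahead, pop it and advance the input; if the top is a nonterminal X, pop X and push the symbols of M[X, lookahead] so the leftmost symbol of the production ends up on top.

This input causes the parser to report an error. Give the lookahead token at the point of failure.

     Stack    Input    Action
  1  $ S      b h f $  expand S → b G f
  2  $ f G b  b h f $  match b
  3  $ f G    h f $    expand G → h h
  4  $ f h h  h f $    match h
  5  $ f h    f $      error: top is terminal h but lookahead is f

f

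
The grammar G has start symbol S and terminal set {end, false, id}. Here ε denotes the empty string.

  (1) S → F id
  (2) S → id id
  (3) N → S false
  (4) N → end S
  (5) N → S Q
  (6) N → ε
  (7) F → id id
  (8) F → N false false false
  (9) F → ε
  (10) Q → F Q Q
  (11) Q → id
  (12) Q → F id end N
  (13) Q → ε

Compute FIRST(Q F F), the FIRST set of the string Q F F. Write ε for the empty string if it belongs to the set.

FIRST(S): from S→F id we get {end, false, id}; from S→id id we get {id}. So FIRST(S) = {end, false, id}.
FIRST(N): from N→S false we get {end, false, id}; from N→end S we get {end}; from N→S Q we get {end, false, id}; from N→ε we get {ε}. So FIRST(N) = {ε, end, false, id}.
FIRST(F): from F→id id we get {id}; from F→N false false false we get {end, false, id}; from F→ε we get {ε}. So FIRST(F) = {ε, end, false, id}.
FIRST(Q): from Q→F Q Q we get {ε, end, false, id}; from Q→id we get {id}; from Q→F id end N we get {end, false, id}; from Q→ε we get {ε}. So FIRST(Q) = {ε, end, false, id}.
FIRST(Q F F): take FIRST of each symbol in turn, carrying on past any symbol whose FIRST contains ε; result {ε, end, false, id}.

{ε, end, false, id}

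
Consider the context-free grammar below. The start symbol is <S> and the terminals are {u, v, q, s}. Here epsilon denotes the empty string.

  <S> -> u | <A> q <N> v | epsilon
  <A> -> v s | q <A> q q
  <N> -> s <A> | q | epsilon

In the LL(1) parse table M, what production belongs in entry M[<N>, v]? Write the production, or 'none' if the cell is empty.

<N> -> epsilon

FIRST(<A>): from <A>->v s we get {v}; from <A>->q <A> q q we get {q}. So FIRST(<A>) = {q, v}.
FIRST(<N>): from <N>->s <A> we get {s}; from <N>->q we get {q}; from <N>->epsilon we get {epsilon}. So FIRST(<N>) = {epsilon, q, s}.
FIRST(<S>): from <S>->u we get {u}; from <S>-><A> q <N> v we get {q, v}; from <S>->epsilon we get {epsilon}. So FIRST(<S>) = {epsilon, q, u, v}.
FOLLOW(<S>) includes $ since <S> is the start symbol.
FOLLOW(<N>): in <S>-><A> q <N> v, <N> is followed by v with FIRST {v}. Thus FOLLOW(<N>) = {v}.
For <N> -> s <A>: FIRST(s <A>) = {s}, so it goes in M[<N>, t] for t ∈ {s}.
For <N> -> q: FIRST(q) = {q}, so it goes in M[<N>, t] for t ∈ {q}.
For <N> -> epsilon: FIRST(epsilon) = {epsilon}, so it goes in M[<N>, t] for t ∈ {}; since epsilon ∈ FIRST, also for every t ∈ FOLLOW(<N>) = {v}.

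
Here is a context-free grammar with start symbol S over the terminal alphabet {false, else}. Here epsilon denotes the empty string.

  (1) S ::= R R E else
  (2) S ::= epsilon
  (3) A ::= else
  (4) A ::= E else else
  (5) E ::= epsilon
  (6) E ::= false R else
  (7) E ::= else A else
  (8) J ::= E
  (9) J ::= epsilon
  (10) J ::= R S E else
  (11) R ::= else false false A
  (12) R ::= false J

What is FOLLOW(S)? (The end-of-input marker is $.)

FIRST(E): from E::=epsilon we get {epsilon}; from E::=false R else we get {false}; from E::=else A else we get {else}. So FIRST(E) = {epsilon, else, false}.
FIRST(R): from R::=else false false A we get {else}; from R::=false J we get {false}. So FIRST(R) = {else, false}.
FIRST(S): from S::=R R E else we get {else, false}; from S::=epsilon we get {epsilon}. So FIRST(S) = {epsilon, else, false}.
FIRST(A): from A::=else we get {else}; from A::=E else else we get {else, false}. So FIRST(A) = {else, false}.
FIRST(J): from J::=E we get {epsilon, else, false}; from J::=epsilon we get {epsilon}; from J::=R S E else we get {else, false}. So FIRST(J) = {epsilon, else, false}.
FOLLOW(S) includes $ since S is the start symbol.
FOLLOW(S): in J::=R S E else, S is followed by E else with FIRST {else, false}. Thus FOLLOW(S) = {$, else, false}.
FOLLOW(R): in S::=R R E else (occurrence 1), R is followed by R E else with FIRST {else, false}; in S::=R R E else (occurrence 2), R is followed by E else with FIRST {else, false}; in E::=false R else, R is followed by else with FIRST {else}; in J::=R S E else, R is followed by S E else with FIRST {else, false}. Thus FOLLOW(R) = {else, false}.
FOLLOW(A): in E::=else A else, A is followed by else with FIRST {else}; in R::=else false false A, the suffix after A is empty, so FOLLOW(A) ⊇ FOLLOW(R) = {else, false}. Thus FOLLOW(A) = {else, false}.
FOLLOW(J): in R::=false J, the suffix after J is empty, so FOLLOW(J) ⊇ FOLLOW(R) = {else, false}. Thus FOLLOW(J) = {else, false}.
FOLLOW(E): in S::=R R E else, E is followed by else with FIRST {else}; in A::=E else else, E is followed by else else with FIRST {else}; in J::=E, the suffix after E is empty, so FOLLOW(E) ⊇ FOLLOW(J) = {else, false}; in J::=R S E else, E is followed by else with FIRST {else}. Thus FOLLOW(E) = {else, false}.

{$, else, false}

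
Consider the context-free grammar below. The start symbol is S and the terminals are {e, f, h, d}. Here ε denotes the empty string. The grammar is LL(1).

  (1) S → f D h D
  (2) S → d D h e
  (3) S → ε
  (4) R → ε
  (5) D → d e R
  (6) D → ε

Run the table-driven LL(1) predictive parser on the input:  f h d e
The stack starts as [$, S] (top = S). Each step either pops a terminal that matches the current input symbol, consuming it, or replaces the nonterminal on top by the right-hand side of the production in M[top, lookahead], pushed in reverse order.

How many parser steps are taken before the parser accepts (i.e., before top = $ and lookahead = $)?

     Stack      Input      Action
  1  $ S        f h d e $  expand S → f D h D
  2  $ D h D f  f h d e $  match f
  3  $ D h D    h d e $    expand D → ε
  4  $ D h      h d e $    match h
  5  $ D        d e $      expand D → d e R
  6  $ R e d    d e $      match d
  7  $ R e      e $        match e
  8  $ R        $          expand R → ε
Accept reached after 8 steps.

8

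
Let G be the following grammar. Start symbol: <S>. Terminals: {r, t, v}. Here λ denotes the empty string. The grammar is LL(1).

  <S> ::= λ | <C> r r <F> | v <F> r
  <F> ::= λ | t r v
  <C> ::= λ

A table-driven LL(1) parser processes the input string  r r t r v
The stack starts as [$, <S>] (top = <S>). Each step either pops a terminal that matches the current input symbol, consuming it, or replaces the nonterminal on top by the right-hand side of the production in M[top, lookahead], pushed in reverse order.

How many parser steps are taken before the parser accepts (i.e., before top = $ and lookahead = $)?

8

step 1: stack=$ <S>  input=r r t r v $  — expand <S> ::= <C> r r <F>
step 2: stack=$ <F> r r <C>  input=r r t r v $  — expand <C> ::= λ
step 3: stack=$ <F> r r  input=r r t r v $  — match r
step 4: stack=$ <F> r  input=r t r v $  — match r
step 5: stack=$ <F>  input=t r v $  — expand <F> ::= t r v
step 6: stack=$ v r t  input=t r v $  — match t
step 7: stack=$ v r  input=r v $  — match r
step 8: stack=$ v  input=v $  — match v
Accept reached after 8 steps.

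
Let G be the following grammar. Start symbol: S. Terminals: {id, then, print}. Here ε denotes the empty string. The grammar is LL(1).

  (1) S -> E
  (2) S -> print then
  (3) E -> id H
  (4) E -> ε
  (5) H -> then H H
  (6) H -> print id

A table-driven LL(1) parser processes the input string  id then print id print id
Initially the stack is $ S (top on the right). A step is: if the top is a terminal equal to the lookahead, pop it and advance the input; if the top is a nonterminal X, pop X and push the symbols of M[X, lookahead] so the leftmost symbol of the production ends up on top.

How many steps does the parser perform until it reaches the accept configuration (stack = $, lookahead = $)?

step 1: stack=$ S  input=id then print id print id $  — expand S -> E
step 2: stack=$ E  input=id then print id print id $  — expand E -> id H
step 3: stack=$ H id  input=id then print id print id $  — match id
step 4: stack=$ H  input=then print id print id $  — expand H -> then H H
step 5: stack=$ H H then  input=then print id print id $  — match then
step 6: stack=$ H H  input=print id print id $  — expand H -> print id
step 7: stack=$ H id print  input=print id print id $  — match print
step 8: stack=$ H id  input=id print id $  — match id
step 9: stack=$ H  input=print id $  — expand H -> print id
step 10: stack=$ id print  input=print id $  — match print
step 11: stack=$ id  input=id $  — match id
Accept reached after 11 steps.

11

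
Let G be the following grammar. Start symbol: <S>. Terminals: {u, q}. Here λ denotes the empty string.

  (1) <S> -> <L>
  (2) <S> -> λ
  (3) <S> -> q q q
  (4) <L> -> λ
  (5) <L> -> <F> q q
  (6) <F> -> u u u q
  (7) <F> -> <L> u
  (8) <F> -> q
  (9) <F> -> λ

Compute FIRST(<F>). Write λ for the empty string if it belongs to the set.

FIRST(<S>): from <S>-><L> we get {λ, q, u}; from <S>->λ we get {λ}; from <S>->q q q we get {q}. So FIRST(<S>) = {λ, q, u}.
FIRST(<L>): from <L>->λ we get {λ}; from <L>-><F> q q we get {q, u}. So FIRST(<L>) = {λ, q, u}.
FIRST(<F>): from <F>->u u u q we get {u}; from <F>-><L> u we get {q, u}; from <F>->q we get {q}; from <F>->λ we get {λ}. So FIRST(<F>) = {λ, q, u}.

{λ, q, u}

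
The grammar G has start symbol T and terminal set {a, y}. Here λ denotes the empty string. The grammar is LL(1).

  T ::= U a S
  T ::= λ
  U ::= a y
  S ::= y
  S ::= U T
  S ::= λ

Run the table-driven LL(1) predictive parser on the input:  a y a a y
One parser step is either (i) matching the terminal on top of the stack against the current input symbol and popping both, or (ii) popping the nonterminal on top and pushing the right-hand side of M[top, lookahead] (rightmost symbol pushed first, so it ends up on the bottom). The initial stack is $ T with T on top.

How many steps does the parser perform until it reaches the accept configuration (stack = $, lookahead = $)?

step 1: stack=$ T  input=a y a a y $  — expand T ::= U a S
step 2: stack=$ S a U  input=a y a a y $  — expand U ::= a y
step 3: stack=$ S a y a  input=a y a a y $  — match a
step 4: stack=$ S a y  input=y a a y $  — match y
step 5: stack=$ S a  input=a a y $  — match a
step 6: stack=$ S  input=a y $  — expand S ::= U T
step 7: stack=$ T U  input=a y $  — expand U ::= a y
step 8: stack=$ T y a  input=a y $  — match a
step 9: stack=$ T y  input=y $  — match y
step 10: stack=$ T  input=$  — expand T ::= λ
Accept reached after 10 steps.

10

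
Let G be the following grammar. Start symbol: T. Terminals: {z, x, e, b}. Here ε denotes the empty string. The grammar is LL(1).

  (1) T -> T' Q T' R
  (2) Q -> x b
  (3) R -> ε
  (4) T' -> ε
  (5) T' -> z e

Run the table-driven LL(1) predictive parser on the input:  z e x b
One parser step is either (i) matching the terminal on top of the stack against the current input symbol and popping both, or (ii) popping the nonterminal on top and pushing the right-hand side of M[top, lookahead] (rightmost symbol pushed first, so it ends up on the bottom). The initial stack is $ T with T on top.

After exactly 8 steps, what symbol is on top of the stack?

R

step 1: stack=$ T  input=z e x b $  — expand T -> T' Q T' R
step 2: stack=$ R T' Q T'  input=z e x b $  — expand T' -> z e
step 3: stack=$ R T' Q e z  input=z e x b $  — match z
step 4: stack=$ R T' Q e  input=e x b $  — match e
step 5: stack=$ R T' Q  input=x b $  — expand Q -> x b
step 6: stack=$ R T' b x  input=x b $  — match x
step 7: stack=$ R T' b  input=b $  — match b
step 8: stack=$ R T'  input=$  — expand T' -> ε
Stack after step 8: $ R (top = R).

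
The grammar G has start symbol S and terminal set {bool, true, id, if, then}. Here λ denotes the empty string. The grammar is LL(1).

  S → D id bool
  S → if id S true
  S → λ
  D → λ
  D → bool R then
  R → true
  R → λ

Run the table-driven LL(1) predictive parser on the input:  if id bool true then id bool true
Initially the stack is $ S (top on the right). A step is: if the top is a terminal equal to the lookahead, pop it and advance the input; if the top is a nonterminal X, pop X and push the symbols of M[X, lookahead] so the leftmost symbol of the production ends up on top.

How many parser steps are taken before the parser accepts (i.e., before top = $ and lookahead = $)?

step 1: stack=$ S  input=if id bool true then id bool true $  — expand S → if id S true
step 2: stack=$ true S id if  input=if id bool true then id bool true $  — match if
step 3: stack=$ true S id  input=id bool true then id bool true $  — match id
step 4: stack=$ true S  input=bool true then id bool true $  — expand S → D id bool
step 5: stack=$ true bool id D  input=bool true then id bool true $  — expand D → bool R then
step 6: stack=$ true bool id then R bool  input=bool true then id bool true $  — match bool
step 7: stack=$ true bool id then R  input=true then id bool true $  — expand R → true
step 8: stack=$ true bool id then true  input=true then id bool true $  — match true
step 9: stack=$ true bool id then  input=then id bool true $  — match then
step 10: stack=$ true bool id  input=id bool true $  — match id
step 11: stack=$ true bool  input=bool true $  — match bool
step 12: stack=$ true  input=true $  — match true
Accept reached after 12 steps.

12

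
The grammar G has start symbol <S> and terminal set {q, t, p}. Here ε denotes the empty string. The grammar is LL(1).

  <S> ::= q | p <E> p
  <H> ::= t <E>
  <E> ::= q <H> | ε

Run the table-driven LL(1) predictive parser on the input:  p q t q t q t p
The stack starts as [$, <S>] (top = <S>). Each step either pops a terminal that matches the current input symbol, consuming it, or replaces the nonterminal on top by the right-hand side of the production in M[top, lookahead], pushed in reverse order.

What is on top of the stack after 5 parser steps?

     Stack      Input              Action
  1  $ <S>      p q t q t q t p $  expand <S> ::= p <E> p
  2  $ p <E> p  p q t q t q t p $  match p
  3  $ p <E>    q t q t q t p $    expand <E> ::= q <H>
  4  $ p <H> q  q t q t q t p $    match q
  5  $ p <H>    t q t q t p $      expand <H> ::= t <E>
Stack after step 5: $ p <E> t (top = t).

t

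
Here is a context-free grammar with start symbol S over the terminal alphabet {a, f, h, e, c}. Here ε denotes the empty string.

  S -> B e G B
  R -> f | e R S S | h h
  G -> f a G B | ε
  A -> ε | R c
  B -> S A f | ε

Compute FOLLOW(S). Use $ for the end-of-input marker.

{$, c, e, f, h}

FIRST(R): from R->f we get {f}; from R->e R S S we get {e}; from R->h h we get {h}. So FIRST(R) = {e, f, h}.
FIRST(G): from G->f a G B we get {f}; from G->ε we get {ε}. So FIRST(G) = {ε, f}.
FIRST(A): from A->ε we get {ε}; from A->R c we get {e, f, h}. So FIRST(A) = {ε, e, f, h}.
FIRST(S): from S->B e G B we get {e}. So FIRST(S) = {e}.
FIRST(B): from B->S A f we get {e}; from B->ε we get {ε}. So FIRST(B) = {ε, e}.
FOLLOW(S) includes $ since S is the start symbol.
FOLLOW(R): in R->e R S S, R is followed by S S with FIRST {e}; in A->R c, R is followed by c with FIRST {c}. Thus FOLLOW(R) = {c, e}.
FOLLOW(S): in R->e R S S (occurrence 1), S is followed by S with FIRST {e}; in R->e R S S (occurrence 2), the suffix after S is empty, so FOLLOW(S) ⊇ FOLLOW(R) = {c, e}; in B->S A f, S is followed by A f with FIRST {e, f, h}. Thus FOLLOW(S) = {$, c, e, f, h}.
FOLLOW(G): in S->B e G B, G is followed by B with FIRST {ε, e}; in S->B e G B, the suffix after G is nullable, so FOLLOW(G) ⊇ FOLLOW(S) = {$, c, e, f, h}; in G->f a G B, G is followed by B with FIRST {ε, e}; in G->f a G B, the suffix after G is nullable (adds nothing new). Thus FOLLOW(G) = {$, c, e, f, h}.
FOLLOW(A): in B->S A f, A is followed by f with FIRST {f}. Thus FOLLOW(A) = {f}.
FOLLOW(B): in S->B e G B (occurrence 1), B is followed by e G B with FIRST {e}; in S->B e G B (occurrence 2), the suffix after B is empty, so FOLLOW(B) ⊇ FOLLOW(S) = {$, c, e, f, h}; in G->f a G B, the suffix after B is empty, so FOLLOW(B) ⊇ FOLLOW(G) = {$, c, e, f, h}. Thus FOLLOW(B) = {$, c, e, f, h}.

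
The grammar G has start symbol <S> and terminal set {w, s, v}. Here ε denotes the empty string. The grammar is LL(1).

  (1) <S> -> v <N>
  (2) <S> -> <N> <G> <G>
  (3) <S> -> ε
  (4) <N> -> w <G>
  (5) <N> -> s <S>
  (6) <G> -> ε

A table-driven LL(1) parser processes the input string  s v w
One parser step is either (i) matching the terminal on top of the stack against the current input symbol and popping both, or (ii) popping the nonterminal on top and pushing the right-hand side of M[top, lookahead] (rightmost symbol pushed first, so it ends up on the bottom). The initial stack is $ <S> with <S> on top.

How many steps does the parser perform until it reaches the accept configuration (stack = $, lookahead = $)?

10

step 1: stack=$ <S>  input=s v w $  — expand <S> -> <N> <G> <G>
step 2: stack=$ <G> <G> <N>  input=s v w $  — expand <N> -> s <S>
step 3: stack=$ <G> <G> <S> s  input=s v w $  — match s
step 4: stack=$ <G> <G> <S>  input=v w $  — expand <S> -> v <N>
step 5: stack=$ <G> <G> <N> v  input=v w $  — match v
step 6: stack=$ <G> <G> <N>  input=w $  — expand <N> -> w <G>
step 7: stack=$ <G> <G> <G> w  input=w $  — match w
step 8: stack=$ <G> <G> <G>  input=$  — expand <G> -> ε
step 9: stack=$ <G> <G>  input=$  — expand <G> -> ε
step 10: stack=$ <G>  input=$  — expand <G> -> ε
Accept reached after 10 steps.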